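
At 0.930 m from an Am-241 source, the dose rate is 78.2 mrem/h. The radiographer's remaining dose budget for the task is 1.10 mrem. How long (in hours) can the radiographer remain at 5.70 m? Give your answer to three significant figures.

0.528 h

By the inverse-square law, rate at 5.70 m:
(0.930/5.70)² = 0.02662, so 78.2 × 0.02662 = 2.082 mrem/h.
Stay time = 1.10 mrem ÷ 2.082 mrem/h = 0.5283 h.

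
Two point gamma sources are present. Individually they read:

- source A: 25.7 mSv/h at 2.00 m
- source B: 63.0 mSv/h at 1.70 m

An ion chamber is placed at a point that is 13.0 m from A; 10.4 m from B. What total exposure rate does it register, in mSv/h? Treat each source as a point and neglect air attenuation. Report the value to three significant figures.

2.29 mSv/h

Each source contributes Iᵢ·(dᵢ/rᵢ)²; contributions add.
A: 25.7 × (2.00/13.0)² = 0.6083 mSv/h
B: 63.0 × (1.70/10.4)² = 1.683 mSv/h
Total = 0.6083 + 1.683 = 2.291 mSv/h.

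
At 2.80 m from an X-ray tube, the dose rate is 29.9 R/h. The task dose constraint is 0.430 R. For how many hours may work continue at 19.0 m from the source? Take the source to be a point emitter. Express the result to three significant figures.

0.662 h

By the inverse-square law, rate at 19.0 m:
29.9 × (2.80/19.0)² = 29.9 × 0.02172 = 0.6494 R/h.
Stay time = 0.430 R ÷ 0.6494 R/h = 0.6621 h.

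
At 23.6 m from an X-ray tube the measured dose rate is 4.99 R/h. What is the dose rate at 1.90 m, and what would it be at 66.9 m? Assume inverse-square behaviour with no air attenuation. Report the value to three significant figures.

Since intensity falls as 1/r²,
At 1.90 m: 4.99 × (23.6/1.90)² = 4.99 × 154.3 = 770.0 R/h
At 66.9 m: 770.0 × (1.90/66.9)² = 770.0 × 0.0008066 = 0.6211 R/h.

770 R/h; 0.621 R/h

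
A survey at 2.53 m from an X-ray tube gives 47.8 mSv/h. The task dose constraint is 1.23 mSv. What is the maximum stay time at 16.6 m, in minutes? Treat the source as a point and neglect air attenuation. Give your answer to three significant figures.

Using I₁d₁² = I₂d₂², rate at 16.6 m:
(2.53/16.6)² = 0.02323, so 47.8 × 0.02323 = 1.110 mSv/h.
Stay time = 1.23 mSv ÷ 1.110 mSv/h = 1.108 h = 66.48 min.

66.5 min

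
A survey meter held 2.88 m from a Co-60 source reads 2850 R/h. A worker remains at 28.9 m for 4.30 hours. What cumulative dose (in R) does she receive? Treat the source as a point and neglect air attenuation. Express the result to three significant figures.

122 R

Applying the 1/r² law, rate at 28.9 m:
2850 × (2.88/28.9)² = 2850 × 0.009931 = 28.30 R/h.
Dose = rate × time = 28.30 R/h × 4.300 h = 121.7 R.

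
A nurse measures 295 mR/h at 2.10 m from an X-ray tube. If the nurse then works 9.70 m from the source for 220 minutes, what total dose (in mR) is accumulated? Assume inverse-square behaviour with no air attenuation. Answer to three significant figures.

50.7 mR

Since intensity falls as 1/r², rate at 9.70 m:
(2.10/9.70)² = 0.04687, so 295 × 0.04687 = 13.83 mR/h.
Dose = rate × time = 13.83 mR/h × 3.667 h = 50.71 mR.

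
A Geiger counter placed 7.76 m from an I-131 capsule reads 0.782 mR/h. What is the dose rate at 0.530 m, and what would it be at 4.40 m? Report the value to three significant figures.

Since intensity falls as 1/r²,
At 0.530 m: 0.782 × (7.76/0.530)² = 0.782 × 214.4 = 167.7 mR/h
At 4.40 m: (0.530/4.40)² = 0.01451, so 167.7 × 0.01451 = 2.433 mR/h.

168 mR/h; 2.43 mR/h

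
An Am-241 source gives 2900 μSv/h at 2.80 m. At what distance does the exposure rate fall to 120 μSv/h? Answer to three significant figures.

Using I₁d₁² = I₂d₂², d₂ = d₁·√(I₁/I₂).
I₁/I₂ = 2900/120 = 24.17, so d₂ = 2.80 × √24.17 = 13.77 m.

13.8 m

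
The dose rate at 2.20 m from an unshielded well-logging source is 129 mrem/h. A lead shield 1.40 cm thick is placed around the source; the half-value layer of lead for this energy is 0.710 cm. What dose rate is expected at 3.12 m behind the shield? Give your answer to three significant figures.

Distance alone: 129 × (2.20/3.12)² = 129 × 0.4972 = 64.14 mrem/h.
Shield: 1.40/0.710 = 1.972 half-value layers → attenuation 2^(−1.972) = 0.2549.
Combined: 64.14 × 0.2549 = 16.35 mrem/h.

16.4 mrem/h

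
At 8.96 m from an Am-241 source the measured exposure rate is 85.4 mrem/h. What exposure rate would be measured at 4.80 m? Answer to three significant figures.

By the inverse-square law, scaling from 8.96 m to 4.80 m:
(8.96/4.80)² = 3.484, so 85.4 × 3.484 = 297.5 mrem/h.

298 mrem/h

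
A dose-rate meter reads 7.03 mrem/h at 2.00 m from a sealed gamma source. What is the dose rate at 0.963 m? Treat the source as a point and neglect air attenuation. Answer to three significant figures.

Intensity scales as (d₁/d₂)², so the rate at 0.963 m is
(2.00/0.963)² = 4.313, so 7.03 × 4.313 = 30.32 mrem/h.

30.3 mrem/h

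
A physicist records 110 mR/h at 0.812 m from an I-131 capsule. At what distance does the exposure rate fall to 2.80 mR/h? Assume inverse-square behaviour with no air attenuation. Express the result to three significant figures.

5.09 m

By the inverse-square law, d₂ = d₁·√(I₁/I₂).
I₁/I₂ = 110/2.80 = 39.29, so d₂ = 0.812 × √39.29 = 5.090 m.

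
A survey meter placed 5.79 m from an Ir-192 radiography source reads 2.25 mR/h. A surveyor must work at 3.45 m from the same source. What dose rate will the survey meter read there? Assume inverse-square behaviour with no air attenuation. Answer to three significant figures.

By the inverse-square law, scaling from 5.79 m to 3.45 m:
(5.79/3.45)² = 2.817, so 2.25 × 2.817 = 6.338 mR/h.

6.34 mR/h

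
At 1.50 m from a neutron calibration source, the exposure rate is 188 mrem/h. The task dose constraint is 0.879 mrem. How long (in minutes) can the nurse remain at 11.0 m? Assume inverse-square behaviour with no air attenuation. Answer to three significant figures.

Intensity scales as (d₁/d₂)², so rate at 11.0 m:
(1.50/11.0)² = 0.01860, so 188 × 0.01860 = 3.497 mrem/h.
Stay time = 0.879 mrem ÷ 3.497 mrem/h = 0.2514 h = 15.08 min.

15.1 min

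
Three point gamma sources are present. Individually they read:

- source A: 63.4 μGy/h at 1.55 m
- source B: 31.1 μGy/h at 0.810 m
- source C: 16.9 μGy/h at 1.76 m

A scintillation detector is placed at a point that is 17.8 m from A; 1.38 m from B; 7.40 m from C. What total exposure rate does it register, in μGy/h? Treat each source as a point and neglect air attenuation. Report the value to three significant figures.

By superposition, sum each source's inverse-square contribution:
A: 63.4 × (1.55/17.8)² = 0.4807 μGy/h
B: 31.1 × (0.810/1.38)² = 10.71 μGy/h
C: 16.9 × (1.76/7.40)² = 0.9560 μGy/h
Total = 0.4807 + 10.71 + 0.9560 = 12.15 μGy/h.

12.2 μGy/h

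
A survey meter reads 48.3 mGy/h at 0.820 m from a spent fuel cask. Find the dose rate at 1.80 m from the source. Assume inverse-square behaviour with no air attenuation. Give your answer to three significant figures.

10.0 mGy/h

Since intensity falls as 1/r², the rate at 1.80 m is
(0.820/1.80)² = 0.2075, so 48.3 × 0.2075 = 10.02 mGy/h.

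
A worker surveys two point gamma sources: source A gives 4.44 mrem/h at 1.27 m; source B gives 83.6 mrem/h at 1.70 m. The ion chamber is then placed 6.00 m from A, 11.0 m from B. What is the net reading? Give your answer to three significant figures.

Each source contributes Iᵢ·(dᵢ/rᵢ)²; contributions add.
A: 4.44 × (1.27/6.00)² = 0.1989 mrem/h
B: 83.6 × (1.70/11.0)² = 1.997 mrem/h
Total = 0.1989 + 1.997 = 2.196 mrem/h.

2.20 mrem/h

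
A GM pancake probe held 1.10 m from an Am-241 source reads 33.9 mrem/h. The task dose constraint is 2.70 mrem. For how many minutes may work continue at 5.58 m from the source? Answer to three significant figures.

123 min

Applying the 1/r² law, rate at 5.58 m:
33.9 × (1.10/5.58)² = 33.9 × 0.03886 = 1.317 mrem/h.
Stay time = 2.70 mrem ÷ 1.317 mrem/h = 2.050 h = 123.0 min.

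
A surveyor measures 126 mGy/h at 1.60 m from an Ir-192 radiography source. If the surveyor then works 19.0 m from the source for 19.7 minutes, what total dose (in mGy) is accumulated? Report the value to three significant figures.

0.293 mGy

Since intensity falls as 1/r², rate at 19.0 m:
126 × (1.60/19.0)² = 126 × 0.007091 = 0.8935 mGy/h.
Dose = rate × time = 0.8935 mGy/h × 0.3283 h = 0.2933 mGy.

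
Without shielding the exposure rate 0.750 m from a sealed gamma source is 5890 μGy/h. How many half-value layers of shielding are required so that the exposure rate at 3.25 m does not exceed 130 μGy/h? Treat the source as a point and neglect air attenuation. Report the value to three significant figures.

1.27 half-value layers

At 3.25 m, distance alone gives (0.750/3.25)² = 0.05325, so 5890 × 0.05325 = 313.6 μGy/h.
Further attenuation needed: 313.6/130 = 2.412.
n = log₂(2.412) = 1.270 half-value layers.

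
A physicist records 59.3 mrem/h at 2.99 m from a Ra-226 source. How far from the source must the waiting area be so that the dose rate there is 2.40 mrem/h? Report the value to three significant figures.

14.9 m

Intensity scales as (d₁/d₂)², so d₂ = d₁·√(I₁/I₂).
I₁/I₂ = 59.3/2.40 = 24.71, so d₂ = 2.99 × √24.71 = 14.86 m.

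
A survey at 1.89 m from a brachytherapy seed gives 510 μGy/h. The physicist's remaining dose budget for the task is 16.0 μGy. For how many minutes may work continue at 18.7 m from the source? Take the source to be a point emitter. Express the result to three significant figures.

By the inverse-square law, rate at 18.7 m:
510 × (1.89/18.7)² = 510 × 0.01022 = 5.212 μGy/h.
Stay time = 16.0 μGy ÷ 5.212 μGy/h = 3.070 h = 184.2 min.

184 min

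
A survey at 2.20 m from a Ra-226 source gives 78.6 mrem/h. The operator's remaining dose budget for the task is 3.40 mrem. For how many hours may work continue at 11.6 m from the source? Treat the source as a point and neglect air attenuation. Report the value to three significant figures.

Since intensity falls as 1/r², rate at 11.6 m:
(2.20/11.6)² = 0.03597, so 78.6 × 0.03597 = 2.827 mrem/h.
Stay time = 3.40 mrem ÷ 2.827 mrem/h = 1.203 h.

1.20 h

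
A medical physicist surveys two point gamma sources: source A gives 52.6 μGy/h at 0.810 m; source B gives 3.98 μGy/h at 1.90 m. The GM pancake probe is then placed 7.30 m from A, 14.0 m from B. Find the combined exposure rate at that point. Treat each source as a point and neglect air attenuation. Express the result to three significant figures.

By superposition, sum each source's inverse-square contribution:
A: 52.6 × (0.810/7.30)² = 0.6476 μGy/h
B: 3.98 × (1.90/14.0)² = 0.07331 μGy/h
Total = 0.6476 + 0.07331 = 0.7209 μGy/h.

0.721 μGy/h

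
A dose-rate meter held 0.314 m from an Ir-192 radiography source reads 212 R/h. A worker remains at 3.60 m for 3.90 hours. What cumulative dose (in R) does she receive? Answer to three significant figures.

6.29 R

Applying the 1/r² law, rate at 3.60 m:
212 × (0.314/3.60)² = 212 × 0.007608 = 1.613 R/h.
Dose = rate × time = 1.613 R/h × 3.900 h = 6.291 R.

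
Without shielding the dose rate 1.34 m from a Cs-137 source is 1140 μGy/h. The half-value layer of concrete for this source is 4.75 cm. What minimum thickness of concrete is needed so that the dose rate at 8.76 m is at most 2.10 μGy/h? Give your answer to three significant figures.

17.4 cm

At 8.76 m, distance alone gives 1140 × (1.34/8.76)² = 1140 × 0.02340 = 26.68 μGy/h.
Further attenuation needed: 26.68/2.10 = 12.70.
n = log₂(12.70) = 3.667 half-value layers.
Thickness = 3.667 × 4.75 cm = 17.42 cm.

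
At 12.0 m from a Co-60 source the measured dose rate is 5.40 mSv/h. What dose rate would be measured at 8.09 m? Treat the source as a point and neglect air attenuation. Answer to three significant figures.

Since intensity falls as 1/r², scaling from 12.0 m to 8.09 m:
(12.0/8.09)² = 2.200, so 5.40 × 2.200 = 11.88 mSv/h.

11.9 mSv/h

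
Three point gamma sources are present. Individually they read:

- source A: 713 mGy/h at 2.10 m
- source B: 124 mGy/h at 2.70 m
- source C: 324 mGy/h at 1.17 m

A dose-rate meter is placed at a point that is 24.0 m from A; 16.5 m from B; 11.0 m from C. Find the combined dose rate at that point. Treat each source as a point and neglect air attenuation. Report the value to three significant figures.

By superposition, sum each source's inverse-square contribution:
A: 713 × (2.10/24.0)² = 5.459 mGy/h
B: 124 × (2.70/16.5)² = 3.320 mGy/h
C: 324 × (1.17/11.0)² = 3.665 mGy/h
Total = 5.459 + 3.320 + 3.665 = 12.44 mGy/h.

12.4 mGy/h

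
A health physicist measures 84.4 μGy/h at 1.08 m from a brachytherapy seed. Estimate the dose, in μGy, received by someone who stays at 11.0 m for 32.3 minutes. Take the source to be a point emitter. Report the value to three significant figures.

0.438 μGy

Using I₁d₁² = I₂d₂², rate at 11.0 m:
84.4 × (1.08/11.0)² = 84.4 × 0.009640 = 0.8136 μGy/h.
Dose = rate × time = 0.8136 μGy/h × 0.5383 h = 0.4380 μGy.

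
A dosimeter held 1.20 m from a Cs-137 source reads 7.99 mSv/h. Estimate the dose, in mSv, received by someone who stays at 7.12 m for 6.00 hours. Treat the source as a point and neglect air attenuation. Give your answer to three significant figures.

1.36 mSv

Applying the 1/r² law, rate at 7.12 m:
(1.20/7.12)² = 0.02841, so 7.99 × 0.02841 = 0.2270 mSv/h.
Dose = rate × time = 0.2270 mSv/h × 6.000 h = 1.362 mSv.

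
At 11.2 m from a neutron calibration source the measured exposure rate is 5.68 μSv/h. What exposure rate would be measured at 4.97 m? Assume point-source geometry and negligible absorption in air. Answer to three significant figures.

28.8 μSv/h

Using I₁d₁² = I₂d₂², scaling from 11.2 m to 4.97 m:
5.68 × (11.2/4.97)² = 5.68 × 5.078 = 28.84 μSv/h.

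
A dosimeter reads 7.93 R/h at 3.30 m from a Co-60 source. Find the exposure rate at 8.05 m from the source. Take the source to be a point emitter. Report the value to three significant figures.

Using I₁d₁² = I₂d₂², the rate at 8.05 m is
(3.30/8.05)² = 0.1680, so 7.93 × 0.1680 = 1.332 R/h.

1.33 R/h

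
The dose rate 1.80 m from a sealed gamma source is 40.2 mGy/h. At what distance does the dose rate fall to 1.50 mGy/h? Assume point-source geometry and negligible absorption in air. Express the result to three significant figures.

Since intensity falls as 1/r², d₂ = d₁·√(I₁/I₂).
I₁/I₂ = 40.2/1.50 = 26.80, so d₂ = 1.80 × √26.80 = 9.318 m.

9.32 m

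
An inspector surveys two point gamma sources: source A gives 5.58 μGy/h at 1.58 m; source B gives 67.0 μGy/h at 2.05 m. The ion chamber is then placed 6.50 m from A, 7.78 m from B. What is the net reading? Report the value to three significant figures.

4.98 μGy/h

Each source contributes Iᵢ·(dᵢ/rᵢ)²; contributions add.
A: 5.58 × (1.58/6.50)² = 0.3297 μGy/h
B: 67.0 × (2.05/7.78)² = 4.652 μGy/h
Total = 0.3297 + 4.652 = 4.982 μGy/h.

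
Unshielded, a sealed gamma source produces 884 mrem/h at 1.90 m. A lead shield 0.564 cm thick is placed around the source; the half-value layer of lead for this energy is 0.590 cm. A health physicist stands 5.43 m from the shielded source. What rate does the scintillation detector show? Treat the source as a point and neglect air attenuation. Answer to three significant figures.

55.8 mrem/h

Distance alone: (1.90/5.43)² = 0.1224, so 884 × 0.1224 = 108.2 mrem/h.
Shield: 0.564/0.590 = 0.9559 half-value layers → attenuation 2^(−0.9559) = 0.5155.
Combined: 108.2 × 0.5155 = 55.78 mrem/h.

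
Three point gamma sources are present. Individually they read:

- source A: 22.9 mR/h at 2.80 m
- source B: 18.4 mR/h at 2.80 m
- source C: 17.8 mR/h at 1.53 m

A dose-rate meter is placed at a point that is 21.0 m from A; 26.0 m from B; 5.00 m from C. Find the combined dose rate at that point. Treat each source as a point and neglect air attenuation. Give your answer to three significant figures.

2.29 mR/h

Each source contributes Iᵢ·(dᵢ/rᵢ)²; contributions add.
A: 22.9 × (2.80/21.0)² = 0.4071 mR/h
B: 18.4 × (2.80/26.0)² = 0.2134 mR/h
C: 17.8 × (1.53/5.00)² = 1.667 mR/h
Total = 0.4071 + 0.2134 + 1.667 = 2.288 mR/h.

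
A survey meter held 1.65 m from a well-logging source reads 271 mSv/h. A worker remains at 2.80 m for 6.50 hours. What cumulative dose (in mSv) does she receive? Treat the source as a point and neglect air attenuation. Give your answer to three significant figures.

612 mSv

Applying the 1/r² law, rate at 2.80 m:
271 × (1.65/2.80)² = 271 × 0.3473 = 94.12 mSv/h.
Dose = rate × time = 94.12 mSv/h × 6.500 h = 611.8 mSv.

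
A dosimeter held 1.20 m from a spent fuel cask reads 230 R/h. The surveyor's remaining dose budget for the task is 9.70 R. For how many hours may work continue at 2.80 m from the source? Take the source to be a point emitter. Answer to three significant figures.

0.230 h

Intensity scales as (d₁/d₂)², so rate at 2.80 m:
(1.20/2.80)² = 0.1837, so 230 × 0.1837 = 42.25 R/h.
Stay time = 9.70 R ÷ 42.25 R/h = 0.2296 h.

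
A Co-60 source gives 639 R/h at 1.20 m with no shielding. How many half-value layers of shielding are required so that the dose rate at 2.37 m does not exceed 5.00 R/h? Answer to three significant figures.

At 2.37 m, distance alone gives (1.20/2.37)² = 0.2564, so 639 × 0.2564 = 163.8 R/h.
Further attenuation needed: 163.8/5.00 = 32.76.
n = log₂(32.76) = 5.034 half-value layers.

5.03 half-value layers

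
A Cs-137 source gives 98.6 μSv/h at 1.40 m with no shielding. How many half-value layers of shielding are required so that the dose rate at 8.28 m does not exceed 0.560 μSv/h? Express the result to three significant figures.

2.33 half-value layers

At 8.28 m, distance alone gives 98.6 × (1.40/8.28)² = 98.6 × 0.02859 = 2.819 μSv/h.
Further attenuation needed: 2.819/0.560 = 5.034.
n = log₂(5.034) = 2.332 half-value layers.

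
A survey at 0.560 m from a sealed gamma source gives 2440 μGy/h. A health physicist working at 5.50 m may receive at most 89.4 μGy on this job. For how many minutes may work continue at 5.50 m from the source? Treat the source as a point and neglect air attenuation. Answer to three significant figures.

By the inverse-square law, rate at 5.50 m:
(0.560/5.50)² = 0.01037, so 2440 × 0.01037 = 25.30 μGy/h.
Stay time = 89.4 μGy ÷ 25.30 μGy/h = 3.534 h = 212.0 min.

212 min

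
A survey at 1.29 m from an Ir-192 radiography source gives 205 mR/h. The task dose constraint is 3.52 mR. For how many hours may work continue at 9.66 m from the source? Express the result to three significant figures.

Intensity scales as (d₁/d₂)², so rate at 9.66 m:
(1.29/9.66)² = 0.01783, so 205 × 0.01783 = 3.655 mR/h.
Stay time = 3.52 mR ÷ 3.655 mR/h = 0.9631 h.

0.963 h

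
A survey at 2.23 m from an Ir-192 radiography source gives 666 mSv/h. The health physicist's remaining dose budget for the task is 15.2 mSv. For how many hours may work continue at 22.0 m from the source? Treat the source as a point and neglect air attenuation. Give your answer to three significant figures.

Since intensity falls as 1/r², rate at 22.0 m:
(2.23/22.0)² = 0.01027, so 666 × 0.01027 = 6.840 mSv/h.
Stay time = 15.2 mSv ÷ 6.840 mSv/h = 2.222 h.

2.22 h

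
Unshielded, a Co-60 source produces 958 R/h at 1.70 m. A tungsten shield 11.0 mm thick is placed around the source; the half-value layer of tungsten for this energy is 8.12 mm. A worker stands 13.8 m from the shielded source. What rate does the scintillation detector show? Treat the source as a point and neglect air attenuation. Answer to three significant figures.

Distance alone: (1.70/13.8)² = 0.01518, so 958 × 0.01518 = 14.54 R/h.
Shield: 11.0/8.12 = 1.355 half-value layers → attenuation 2^(−1.355) = 0.3909.
Combined: 14.54 × 0.3909 = 5.684 R/h.

5.68 R/h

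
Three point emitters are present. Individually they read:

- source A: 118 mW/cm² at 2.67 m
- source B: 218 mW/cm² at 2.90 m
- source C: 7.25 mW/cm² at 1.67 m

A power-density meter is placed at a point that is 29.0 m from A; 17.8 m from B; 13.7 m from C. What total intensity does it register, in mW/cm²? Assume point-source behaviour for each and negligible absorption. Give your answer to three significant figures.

6.89 mW/cm²

By superposition, sum each source's inverse-square contribution:
A: 118 × (2.67/29.0)² = 1.000 mW/cm²
B: 218 × (2.90/17.8)² = 5.786 mW/cm²
C: 7.25 × (1.67/13.7)² = 0.1077 mW/cm²
Total = 1.000 + 5.786 + 0.1077 = 6.894 mW/cm².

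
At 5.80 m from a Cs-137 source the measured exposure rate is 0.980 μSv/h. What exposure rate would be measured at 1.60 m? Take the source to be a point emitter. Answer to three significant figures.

12.9 μSv/h

Applying the 1/r² law, scaling from 5.80 m to 1.60 m:
(5.80/1.60)² = 13.14, so 0.980 × 13.14 = 12.88 μSv/h.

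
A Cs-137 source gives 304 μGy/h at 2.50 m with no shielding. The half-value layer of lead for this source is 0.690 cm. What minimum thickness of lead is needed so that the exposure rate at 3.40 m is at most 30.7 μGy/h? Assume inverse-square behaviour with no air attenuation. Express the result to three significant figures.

1.67 cm

At 3.40 m, distance alone gives 304 × (2.50/3.40)² = 304 × 0.5407 = 164.4 μGy/h.
Further attenuation needed: 164.4/30.7 = 5.355.
n = log₂(5.355) = 2.421 half-value layers.
Thickness = 2.421 × 0.690 cm = 1.670 cm.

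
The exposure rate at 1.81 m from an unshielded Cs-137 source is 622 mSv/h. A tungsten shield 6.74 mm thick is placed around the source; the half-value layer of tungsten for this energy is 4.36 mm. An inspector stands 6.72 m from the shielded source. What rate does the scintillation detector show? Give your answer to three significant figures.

Distance alone: 622 × (1.81/6.72)² = 622 × 0.07255 = 45.13 mSv/h.
Shield: 6.74/4.36 = 1.546 half-value layers → attenuation 2^(−1.546) = 0.3425.
Combined: 45.13 × 0.3425 = 15.46 mSv/h.

15.5 mSv/h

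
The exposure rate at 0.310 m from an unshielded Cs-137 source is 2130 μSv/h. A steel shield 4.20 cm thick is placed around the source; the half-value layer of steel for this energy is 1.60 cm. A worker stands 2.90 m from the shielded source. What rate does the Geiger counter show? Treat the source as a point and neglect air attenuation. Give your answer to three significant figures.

3.95 μSv/h

Distance alone: (0.310/2.90)² = 0.01143, so 2130 × 0.01143 = 24.35 μSv/h.
Shield: 4.20/1.60 = 2.625 half-value layers → attenuation 2^(−2.625) = 0.1621.
Combined: 24.35 × 0.1621 = 3.947 μSv/h.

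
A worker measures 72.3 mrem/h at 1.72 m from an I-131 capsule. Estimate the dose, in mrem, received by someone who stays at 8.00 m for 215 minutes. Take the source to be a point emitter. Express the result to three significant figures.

12.0 mrem

Using I₁d₁² = I₂d₂², rate at 8.00 m:
72.3 × (1.72/8.00)² = 72.3 × 0.04622 = 3.342 mrem/h.
Dose = rate × time = 3.342 mrem/h × 3.583 h = 11.97 mrem.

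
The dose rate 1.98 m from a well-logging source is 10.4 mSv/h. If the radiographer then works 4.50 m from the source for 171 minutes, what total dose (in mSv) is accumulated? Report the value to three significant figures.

5.74 mSv

By the inverse-square law, rate at 4.50 m:
(1.98/4.50)² = 0.1936, so 10.4 × 0.1936 = 2.013 mSv/h.
Dose = rate × time = 2.013 mSv/h × 2.850 h = 5.737 mSv.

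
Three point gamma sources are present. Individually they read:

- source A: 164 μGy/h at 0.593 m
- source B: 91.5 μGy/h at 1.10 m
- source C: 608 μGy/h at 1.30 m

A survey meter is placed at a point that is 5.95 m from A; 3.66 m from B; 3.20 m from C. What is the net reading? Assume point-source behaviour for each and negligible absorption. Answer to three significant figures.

By superposition, sum each source's inverse-square contribution:
A: 164 × (0.593/5.95)² = 1.629 μGy/h
B: 91.5 × (1.10/3.66)² = 8.265 μGy/h
C: 608 × (1.30/3.20)² = 100.3 μGy/h
Total = 1.629 + 8.265 + 100.3 = 110.2 μGy/h.

110 μGy/h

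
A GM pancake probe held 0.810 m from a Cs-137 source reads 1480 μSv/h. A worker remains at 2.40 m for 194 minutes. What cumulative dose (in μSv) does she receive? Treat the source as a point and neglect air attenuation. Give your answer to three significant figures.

Using I₁d₁² = I₂d₂², rate at 2.40 m:
1480 × (0.810/2.40)² = 1480 × 0.1139 = 168.6 μSv/h.
Dose = rate × time = 168.6 μSv/h × 3.233 h = 545.1 μSv.

545 μSv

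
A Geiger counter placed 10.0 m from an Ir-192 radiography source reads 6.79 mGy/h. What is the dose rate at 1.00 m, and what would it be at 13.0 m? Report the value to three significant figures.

Since intensity falls as 1/r²,
At 1.00 m: (10.0/1.00)² = 100.0, so 6.79 × 100.0 = 679.0 mGy/h
At 13.0 m: 679.0 × (1.00/13.0)² = 679.0 × 0.005917 = 4.018 mGy/h.

679 mGy/h; 4.02 mGy/h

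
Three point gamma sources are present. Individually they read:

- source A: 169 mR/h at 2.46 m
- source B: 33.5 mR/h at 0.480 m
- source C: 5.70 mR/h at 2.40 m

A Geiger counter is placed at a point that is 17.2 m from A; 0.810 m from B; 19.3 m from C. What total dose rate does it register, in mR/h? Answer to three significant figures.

15.3 mR/h

Each source contributes Iᵢ·(dᵢ/rᵢ)²; contributions add.
A: 169 × (2.46/17.2)² = 3.457 mR/h
B: 33.5 × (0.480/0.810)² = 11.76 mR/h
C: 5.70 × (2.40/19.3)² = 0.08814 mR/h
Total = 3.457 + 11.76 + 0.08814 = 15.31 mR/h.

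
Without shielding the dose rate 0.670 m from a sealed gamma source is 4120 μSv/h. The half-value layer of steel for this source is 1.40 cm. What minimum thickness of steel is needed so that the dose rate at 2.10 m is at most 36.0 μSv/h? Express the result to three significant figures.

4.96 cm

At 2.10 m, distance alone gives (0.670/2.10)² = 0.1018, so 4120 × 0.1018 = 419.4 μSv/h.
Further attenuation needed: 419.4/36.0 = 11.65.
n = log₂(11.65) = 3.542 half-value layers.
Thickness = 3.542 × 1.40 cm = 4.959 cm.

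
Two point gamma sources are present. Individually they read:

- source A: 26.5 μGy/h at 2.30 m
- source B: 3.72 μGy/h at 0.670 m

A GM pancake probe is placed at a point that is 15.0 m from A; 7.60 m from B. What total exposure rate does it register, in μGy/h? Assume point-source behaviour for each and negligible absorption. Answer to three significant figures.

By superposition, sum each source's inverse-square contribution:
A: 26.5 × (2.30/15.0)² = 0.6230 μGy/h
B: 3.72 × (0.670/7.60)² = 0.02891 μGy/h
Total = 0.6230 + 0.02891 = 0.6519 μGy/h.

0.652 μGy/h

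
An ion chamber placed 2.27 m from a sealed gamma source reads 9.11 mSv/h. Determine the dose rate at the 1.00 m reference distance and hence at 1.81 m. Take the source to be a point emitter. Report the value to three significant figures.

46.9 mSv/h; 14.3 mSv/h

Since intensity falls as 1/r²,
At 1.00 m: 9.11 × (2.27/1.00)² = 9.11 × 5.153 = 46.94 mSv/h
At 1.81 m: (1.00/1.81)² = 0.3052, so 46.94 × 0.3052 = 14.33 mSv/h.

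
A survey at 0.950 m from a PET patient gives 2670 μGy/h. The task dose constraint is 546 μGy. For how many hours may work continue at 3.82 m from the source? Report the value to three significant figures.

Intensity scales as (d₁/d₂)², so rate at 3.82 m:
(0.950/3.82)² = 0.06185, so 2670 × 0.06185 = 165.1 μGy/h.
Stay time = 546 μGy ÷ 165.1 μGy/h = 3.307 h.

3.31 h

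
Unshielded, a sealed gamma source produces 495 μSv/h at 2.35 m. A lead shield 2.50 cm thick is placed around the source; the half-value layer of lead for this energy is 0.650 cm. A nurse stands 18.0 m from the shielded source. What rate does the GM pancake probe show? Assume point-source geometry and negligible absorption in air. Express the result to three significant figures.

0.587 μSv/h

Distance alone: 495 × (2.35/18.0)² = 495 × 0.01704 = 8.435 μSv/h.
Shield: 2.50/0.650 = 3.846 half-value layers → attenuation 2^(−3.846) = 0.06954.
Combined: 8.435 × 0.06954 = 0.5866 μSv/h.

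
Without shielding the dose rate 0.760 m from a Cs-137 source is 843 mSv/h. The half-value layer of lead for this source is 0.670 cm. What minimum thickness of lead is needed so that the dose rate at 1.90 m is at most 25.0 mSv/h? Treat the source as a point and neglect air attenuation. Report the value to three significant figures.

At 1.90 m, distance alone gives (0.760/1.90)² = 0.1600, so 843 × 0.1600 = 134.9 mSv/h.
Further attenuation needed: 134.9/25.0 = 5.396.
n = log₂(5.396) = 2.432 half-value layers.
Thickness = 2.432 × 0.670 cm = 1.629 cm.

1.63 cm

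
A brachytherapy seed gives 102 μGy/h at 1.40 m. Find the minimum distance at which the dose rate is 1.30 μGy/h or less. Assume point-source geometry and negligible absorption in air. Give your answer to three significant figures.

12.4 m

Since intensity falls as 1/r², d₂ = d₁·√(I₁/I₂).
I₁/I₂ = 102/1.30 = 78.46, so d₂ = 1.40 × √78.46 = 12.40 m.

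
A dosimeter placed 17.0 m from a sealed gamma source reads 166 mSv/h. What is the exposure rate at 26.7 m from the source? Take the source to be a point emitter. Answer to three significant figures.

Using I₁d₁² = I₂d₂², scaling from 17.0 m to 26.7 m:
166 × (17.0/26.7)² = 166 × 0.4054 = 67.30 mSv/h.

67.3 mSv/h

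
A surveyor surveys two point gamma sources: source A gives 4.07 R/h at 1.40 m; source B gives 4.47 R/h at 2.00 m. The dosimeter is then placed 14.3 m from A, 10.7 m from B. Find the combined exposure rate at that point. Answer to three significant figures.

By superposition, sum each source's inverse-square contribution:
A: 4.07 × (1.40/14.3)² = 0.03901 R/h
B: 4.47 × (2.00/10.7)² = 0.1562 R/h
Total = 0.03901 + 0.1562 = 0.1952 R/h.

0.195 R/h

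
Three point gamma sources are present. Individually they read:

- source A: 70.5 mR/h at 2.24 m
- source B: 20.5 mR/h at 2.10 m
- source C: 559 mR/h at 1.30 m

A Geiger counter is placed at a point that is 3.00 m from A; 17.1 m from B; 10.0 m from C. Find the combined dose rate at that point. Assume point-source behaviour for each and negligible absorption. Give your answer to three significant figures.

49.1 mR/h

Each source contributes Iᵢ·(dᵢ/rᵢ)²; contributions add.
A: 70.5 × (2.24/3.00)² = 39.30 mR/h
B: 20.5 × (2.10/17.1)² = 0.3092 mR/h
C: 559 × (1.30/10.0)² = 9.447 mR/h
Total = 39.30 + 0.3092 + 9.447 = 49.06 mR/h.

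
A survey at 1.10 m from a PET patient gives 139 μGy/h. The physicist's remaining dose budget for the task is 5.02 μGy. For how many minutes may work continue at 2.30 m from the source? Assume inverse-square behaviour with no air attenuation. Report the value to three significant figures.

9.47 min

Applying the 1/r² law, rate at 2.30 m:
139 × (1.10/2.30)² = 139 × 0.2287 = 31.79 μGy/h.
Stay time = 5.02 μGy ÷ 31.79 μGy/h = 0.1579 h = 9.474 min.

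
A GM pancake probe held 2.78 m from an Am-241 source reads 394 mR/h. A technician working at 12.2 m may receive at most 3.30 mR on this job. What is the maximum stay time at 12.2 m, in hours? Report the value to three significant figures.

Using I₁d₁² = I₂d₂², rate at 12.2 m:
394 × (2.78/12.2)² = 394 × 0.05192 = 20.46 mR/h.
Stay time = 3.30 mR ÷ 20.46 mR/h = 0.1613 h.

0.161 h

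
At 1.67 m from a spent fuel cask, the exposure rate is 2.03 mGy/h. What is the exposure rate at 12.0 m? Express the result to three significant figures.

0.0393 mGy/h

Intensity scales as (d₁/d₂)², so the rate at 12.0 m is
(1.67/12.0)² = 0.01937, so 2.03 × 0.01937 = 0.03932 mGy/h.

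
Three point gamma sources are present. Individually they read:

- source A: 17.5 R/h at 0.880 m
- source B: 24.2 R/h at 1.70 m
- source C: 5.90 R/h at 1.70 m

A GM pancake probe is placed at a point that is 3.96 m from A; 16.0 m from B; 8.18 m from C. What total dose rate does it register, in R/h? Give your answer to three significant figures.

Each source contributes Iᵢ·(dᵢ/rᵢ)²; contributions add.
A: 17.5 × (0.880/3.96)² = 0.8642 R/h
B: 24.2 × (1.70/16.0)² = 0.2732 R/h
C: 5.90 × (1.70/8.18)² = 0.2548 R/h
Total = 0.8642 + 0.2732 + 0.2548 = 1.392 R/h.

1.39 R/h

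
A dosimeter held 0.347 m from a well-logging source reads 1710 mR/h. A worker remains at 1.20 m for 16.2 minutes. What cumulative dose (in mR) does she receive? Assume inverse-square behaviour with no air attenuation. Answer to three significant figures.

38.6 mR

By the inverse-square law, rate at 1.20 m:
1710 × (0.347/1.20)² = 1710 × 0.08362 = 143.0 mR/h.
Dose = rate × time = 143.0 mR/h × 0.2700 h = 38.61 mR.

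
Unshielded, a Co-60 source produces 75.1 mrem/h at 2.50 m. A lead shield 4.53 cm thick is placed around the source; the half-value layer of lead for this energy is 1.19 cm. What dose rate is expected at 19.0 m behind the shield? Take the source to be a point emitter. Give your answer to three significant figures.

Distance alone: 75.1 × (2.50/19.0)² = 75.1 × 0.01731 = 1.300 mrem/h.
Shield: 4.53/1.19 = 3.807 half-value layers → attenuation 2^(−3.807) = 0.07145.
Combined: 1.300 × 0.07145 = 0.09289 mrem/h.

0.0929 mrem/h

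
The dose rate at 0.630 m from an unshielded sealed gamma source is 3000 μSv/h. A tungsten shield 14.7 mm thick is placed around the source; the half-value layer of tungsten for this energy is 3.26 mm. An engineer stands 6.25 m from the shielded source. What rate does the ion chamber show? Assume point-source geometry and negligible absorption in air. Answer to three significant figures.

1.34 μSv/h

Distance alone: (0.630/6.25)² = 0.01016, so 3000 × 0.01016 = 30.48 μSv/h.
Shield: 14.7/3.26 = 4.509 half-value layers → attenuation 2^(−4.509) = 0.04392.
Combined: 30.48 × 0.04392 = 1.339 μSv/h.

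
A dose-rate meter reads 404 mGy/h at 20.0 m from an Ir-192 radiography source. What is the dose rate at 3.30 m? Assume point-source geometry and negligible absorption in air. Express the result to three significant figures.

14800 mGy/h

Intensity scales as (d₁/d₂)², so the rate at 3.30 m is
(20.0/3.30)² = 36.73, so 404 × 36.73 = 14840 mGy/h.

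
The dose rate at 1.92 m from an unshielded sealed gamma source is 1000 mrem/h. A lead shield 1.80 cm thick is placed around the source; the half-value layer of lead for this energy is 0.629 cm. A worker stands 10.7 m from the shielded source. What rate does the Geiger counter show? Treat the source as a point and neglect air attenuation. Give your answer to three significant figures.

4.43 mrem/h

Distance alone: 1000 × (1.92/10.7)² = 1000 × 0.03220 = 32.20 mrem/h.
Shield: 1.80/0.629 = 2.862 half-value layers → attenuation 2^(−2.862) = 0.1375.
Combined: 32.20 × 0.1375 = 4.428 mrem/h.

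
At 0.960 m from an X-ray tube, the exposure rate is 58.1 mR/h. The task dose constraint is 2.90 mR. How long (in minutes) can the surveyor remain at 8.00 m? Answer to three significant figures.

208 min

By the inverse-square law, rate at 8.00 m:
(0.960/8.00)² = 0.01440, so 58.1 × 0.01440 = 0.8366 mR/h.
Stay time = 2.90 mR ÷ 0.8366 mR/h = 3.466 h = 208.0 min.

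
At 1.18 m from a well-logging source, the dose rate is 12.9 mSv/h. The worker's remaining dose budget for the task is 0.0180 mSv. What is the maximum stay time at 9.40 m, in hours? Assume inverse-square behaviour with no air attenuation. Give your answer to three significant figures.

0.0885 h

Using I₁d₁² = I₂d₂², rate at 9.40 m:
(1.18/9.40)² = 0.01576, so 12.9 × 0.01576 = 0.2033 mSv/h.
Stay time = 0.0180 mSv ÷ 0.2033 mSv/h = 0.08854 h.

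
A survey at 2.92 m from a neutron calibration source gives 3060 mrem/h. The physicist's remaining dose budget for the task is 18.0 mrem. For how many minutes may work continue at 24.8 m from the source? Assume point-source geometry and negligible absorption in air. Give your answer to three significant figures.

Since intensity falls as 1/r², rate at 24.8 m:
(2.92/24.8)² = 0.01386, so 3060 × 0.01386 = 42.41 mrem/h.
Stay time = 18.0 mrem ÷ 42.41 mrem/h = 0.4244 h = 25.46 min.

25.5 min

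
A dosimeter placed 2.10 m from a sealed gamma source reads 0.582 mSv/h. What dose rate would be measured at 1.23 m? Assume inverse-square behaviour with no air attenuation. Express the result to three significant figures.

Applying the 1/r² law, scaling from 2.10 m to 1.23 m:
0.582 × (2.10/1.23)² = 0.582 × 2.915 = 1.697 mSv/h.

1.70 mSv/h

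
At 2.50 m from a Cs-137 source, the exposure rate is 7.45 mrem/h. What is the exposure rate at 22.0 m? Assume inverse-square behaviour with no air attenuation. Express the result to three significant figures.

0.0962 mrem/h

By the inverse-square law, the rate at 22.0 m is
7.45 × (2.50/22.0)² = 7.45 × 0.01291 = 0.09618 mrem/h.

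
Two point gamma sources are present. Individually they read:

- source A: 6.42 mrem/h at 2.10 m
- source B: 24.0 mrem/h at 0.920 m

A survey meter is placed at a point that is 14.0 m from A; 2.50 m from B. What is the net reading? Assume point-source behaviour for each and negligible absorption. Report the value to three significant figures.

3.39 mrem/h

By superposition, sum each source's inverse-square contribution:
A: 6.42 × (2.10/14.0)² = 0.1444 mrem/h
B: 24.0 × (0.920/2.50)² = 3.250 mrem/h
Total = 0.1444 + 3.250 = 3.394 mrem/h.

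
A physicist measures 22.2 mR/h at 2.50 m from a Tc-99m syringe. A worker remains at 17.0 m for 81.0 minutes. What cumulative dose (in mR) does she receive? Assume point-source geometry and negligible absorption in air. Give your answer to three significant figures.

0.648 mR

By the inverse-square law, rate at 17.0 m:
(2.50/17.0)² = 0.02163, so 22.2 × 0.02163 = 0.4802 mR/h.
Dose = rate × time = 0.4802 mR/h × 1.350 h = 0.6483 mR.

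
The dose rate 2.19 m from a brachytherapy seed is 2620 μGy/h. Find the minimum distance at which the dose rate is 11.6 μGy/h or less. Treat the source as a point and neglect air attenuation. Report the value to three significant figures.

Applying the 1/r² law, d₂ = d₁·√(I₁/I₂).
I₁/I₂ = 2620/11.6 = 225.9, so d₂ = 2.19 × √225.9 = 32.92 m.

32.9 m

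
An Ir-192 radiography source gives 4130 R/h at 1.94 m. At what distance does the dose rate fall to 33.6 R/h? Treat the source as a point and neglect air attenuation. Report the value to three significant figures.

21.5 m

By the inverse-square law, d₂ = d₁·√(I₁/I₂).
I₁/I₂ = 4130/33.6 = 122.9, so d₂ = 1.94 × √122.9 = 21.51 m.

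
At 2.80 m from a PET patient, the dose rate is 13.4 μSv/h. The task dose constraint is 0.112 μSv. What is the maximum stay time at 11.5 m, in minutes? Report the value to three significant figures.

Intensity scales as (d₁/d₂)², so rate at 11.5 m:
(2.80/11.5)² = 0.05928, so 13.4 × 0.05928 = 0.7944 μSv/h.
Stay time = 0.112 μSv ÷ 0.7944 μSv/h = 0.1410 h = 8.460 min.

8.46 min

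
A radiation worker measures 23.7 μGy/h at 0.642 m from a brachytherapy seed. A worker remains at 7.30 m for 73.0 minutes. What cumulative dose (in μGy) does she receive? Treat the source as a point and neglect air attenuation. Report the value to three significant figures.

Intensity scales as (d₁/d₂)², so rate at 7.30 m:
23.7 × (0.642/7.30)² = 23.7 × 0.007734 = 0.1833 μGy/h.
Dose = rate × time = 0.1833 μGy/h × 1.217 h = 0.2231 μGy.

0.223 μGy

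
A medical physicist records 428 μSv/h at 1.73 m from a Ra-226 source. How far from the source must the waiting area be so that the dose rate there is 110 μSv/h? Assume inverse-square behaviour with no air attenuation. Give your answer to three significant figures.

3.41 m

Using I₁d₁² = I₂d₂², d₂ = d₁·√(I₁/I₂).
I₁/I₂ = 428/110 = 3.891, so d₂ = 1.73 × √3.891 = 3.413 m.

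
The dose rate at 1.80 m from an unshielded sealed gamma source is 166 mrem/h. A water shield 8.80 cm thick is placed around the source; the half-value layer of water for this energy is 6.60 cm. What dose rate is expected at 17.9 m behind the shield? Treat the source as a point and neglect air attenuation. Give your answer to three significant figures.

Distance alone: (1.80/17.9)² = 0.01011, so 166 × 0.01011 = 1.678 mrem/h.
Shield: 8.80/6.60 = 1.333 half-value layers → attenuation 2^(−1.333) = 0.3969.
Combined: 1.678 × 0.3969 = 0.6660 mrem/h.

0.666 mrem/h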